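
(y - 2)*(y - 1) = y^2 - 3*y + 2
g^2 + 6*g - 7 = (g - 1)*(g + 7)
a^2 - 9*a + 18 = (a - 6)*(a - 3)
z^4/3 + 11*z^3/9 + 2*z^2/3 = z^2*(z/3 + 1)*(z + 2/3)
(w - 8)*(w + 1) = w^2 - 7*w - 8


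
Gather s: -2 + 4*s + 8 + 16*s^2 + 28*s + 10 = 16*s^2 + 32*s + 16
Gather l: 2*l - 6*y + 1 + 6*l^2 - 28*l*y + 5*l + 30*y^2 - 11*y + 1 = 6*l^2 + l*(7 - 28*y) + 30*y^2 - 17*y + 2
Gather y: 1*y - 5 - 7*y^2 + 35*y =-7*y^2 + 36*y - 5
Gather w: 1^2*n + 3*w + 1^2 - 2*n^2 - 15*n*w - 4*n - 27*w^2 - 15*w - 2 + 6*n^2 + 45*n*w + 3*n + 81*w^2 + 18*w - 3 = 4*n^2 + 54*w^2 + w*(30*n + 6) - 4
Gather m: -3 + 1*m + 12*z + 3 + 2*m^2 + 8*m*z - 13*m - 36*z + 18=2*m^2 + m*(8*z - 12) - 24*z + 18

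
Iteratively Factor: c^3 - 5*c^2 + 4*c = (c - 1)*(c^2 - 4*c) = (c - 4)*(c - 1)*(c)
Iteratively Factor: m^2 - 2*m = (m)*(m - 2)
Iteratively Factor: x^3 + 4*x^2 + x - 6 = (x - 1)*(x^2 + 5*x + 6) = (x - 1)*(x + 2)*(x + 3)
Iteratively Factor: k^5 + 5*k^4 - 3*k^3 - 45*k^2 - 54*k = (k + 3)*(k^4 + 2*k^3 - 9*k^2 - 18*k) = (k + 2)*(k + 3)*(k^3 - 9*k) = (k - 3)*(k + 2)*(k + 3)*(k^2 + 3*k) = k*(k - 3)*(k + 2)*(k + 3)*(k + 3)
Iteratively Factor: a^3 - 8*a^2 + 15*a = (a - 3)*(a^2 - 5*a) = (a - 5)*(a - 3)*(a)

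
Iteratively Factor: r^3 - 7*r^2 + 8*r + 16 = (r - 4)*(r^2 - 3*r - 4) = (r - 4)^2*(r + 1)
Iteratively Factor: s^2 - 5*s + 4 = (s - 4)*(s - 1)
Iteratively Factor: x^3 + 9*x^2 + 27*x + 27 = (x + 3)*(x^2 + 6*x + 9) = (x + 3)^2*(x + 3)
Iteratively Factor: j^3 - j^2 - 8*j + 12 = (j - 2)*(j^2 + j - 6) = (j - 2)^2*(j + 3)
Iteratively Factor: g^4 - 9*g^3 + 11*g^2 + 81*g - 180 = (g + 3)*(g^3 - 12*g^2 + 47*g - 60) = (g - 5)*(g + 3)*(g^2 - 7*g + 12) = (g - 5)*(g - 4)*(g + 3)*(g - 3)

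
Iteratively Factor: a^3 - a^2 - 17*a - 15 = (a + 3)*(a^2 - 4*a - 5) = (a + 1)*(a + 3)*(a - 5)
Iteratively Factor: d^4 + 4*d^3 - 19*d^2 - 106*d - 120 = (d + 2)*(d^3 + 2*d^2 - 23*d - 60) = (d + 2)*(d + 4)*(d^2 - 2*d - 15) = (d + 2)*(d + 3)*(d + 4)*(d - 5)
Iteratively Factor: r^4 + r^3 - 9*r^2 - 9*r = (r + 1)*(r^3 - 9*r) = (r - 3)*(r + 1)*(r^2 + 3*r) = r*(r - 3)*(r + 1)*(r + 3)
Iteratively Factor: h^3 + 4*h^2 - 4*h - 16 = (h + 4)*(h^2 - 4) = (h - 2)*(h + 4)*(h + 2)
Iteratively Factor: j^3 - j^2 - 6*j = (j + 2)*(j^2 - 3*j) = (j - 3)*(j + 2)*(j)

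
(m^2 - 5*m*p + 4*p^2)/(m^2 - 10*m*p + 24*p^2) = (-m + p)/(-m + 6*p)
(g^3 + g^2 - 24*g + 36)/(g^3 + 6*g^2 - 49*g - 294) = (g^2 - 5*g + 6)/(g^2 - 49)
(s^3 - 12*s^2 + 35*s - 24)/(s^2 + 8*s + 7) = (s^3 - 12*s^2 + 35*s - 24)/(s^2 + 8*s + 7)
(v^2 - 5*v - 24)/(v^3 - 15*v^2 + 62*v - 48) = (v + 3)/(v^2 - 7*v + 6)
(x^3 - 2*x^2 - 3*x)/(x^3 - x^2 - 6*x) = (x + 1)/(x + 2)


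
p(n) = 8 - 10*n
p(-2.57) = 33.70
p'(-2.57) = -10.00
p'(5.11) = -10.00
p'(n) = -10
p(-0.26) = 10.60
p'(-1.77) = -10.00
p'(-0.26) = -10.00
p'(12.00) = -10.00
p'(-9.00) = -10.00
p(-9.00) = 98.00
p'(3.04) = -10.00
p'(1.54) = -10.00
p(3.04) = -22.40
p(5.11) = -43.10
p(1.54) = -7.40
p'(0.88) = -10.00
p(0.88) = -0.80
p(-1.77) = 25.70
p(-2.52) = 33.20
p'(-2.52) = -10.00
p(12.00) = -112.00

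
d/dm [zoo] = 0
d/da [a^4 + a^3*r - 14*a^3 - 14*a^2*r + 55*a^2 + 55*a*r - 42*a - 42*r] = 4*a^3 + 3*a^2*r - 42*a^2 - 28*a*r + 110*a + 55*r - 42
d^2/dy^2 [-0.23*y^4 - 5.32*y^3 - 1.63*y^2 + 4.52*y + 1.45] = -2.76*y^2 - 31.92*y - 3.26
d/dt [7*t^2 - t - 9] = 14*t - 1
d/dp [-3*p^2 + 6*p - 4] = 6 - 6*p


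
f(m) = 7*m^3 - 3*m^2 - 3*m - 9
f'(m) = 21*m^2 - 6*m - 3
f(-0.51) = -9.18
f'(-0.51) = 5.52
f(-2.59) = -142.97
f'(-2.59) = 153.41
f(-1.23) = -22.87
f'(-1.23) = 36.15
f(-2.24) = -96.01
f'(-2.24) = 115.81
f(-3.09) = -234.90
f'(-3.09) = 216.05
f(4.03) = 388.34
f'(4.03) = 313.88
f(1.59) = 6.78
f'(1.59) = 40.55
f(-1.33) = -26.79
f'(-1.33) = 42.13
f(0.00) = -9.00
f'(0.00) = -3.00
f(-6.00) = -1611.00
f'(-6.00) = 789.00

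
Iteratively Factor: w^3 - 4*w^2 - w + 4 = (w + 1)*(w^2 - 5*w + 4) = (w - 1)*(w + 1)*(w - 4)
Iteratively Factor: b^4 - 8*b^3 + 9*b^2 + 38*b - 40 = (b + 2)*(b^3 - 10*b^2 + 29*b - 20) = (b - 5)*(b + 2)*(b^2 - 5*b + 4) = (b - 5)*(b - 1)*(b + 2)*(b - 4)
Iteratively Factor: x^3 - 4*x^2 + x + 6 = (x + 1)*(x^2 - 5*x + 6) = (x - 3)*(x + 1)*(x - 2)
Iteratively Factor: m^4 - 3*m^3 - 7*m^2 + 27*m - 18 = (m - 2)*(m^3 - m^2 - 9*m + 9) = (m - 2)*(m - 1)*(m^2 - 9) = (m - 3)*(m - 2)*(m - 1)*(m + 3)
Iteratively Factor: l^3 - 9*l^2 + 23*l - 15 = (l - 5)*(l^2 - 4*l + 3) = (l - 5)*(l - 1)*(l - 3)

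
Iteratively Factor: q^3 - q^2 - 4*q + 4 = (q + 2)*(q^2 - 3*q + 2) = (q - 2)*(q + 2)*(q - 1)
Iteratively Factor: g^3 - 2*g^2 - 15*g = (g - 5)*(g^2 + 3*g) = g*(g - 5)*(g + 3)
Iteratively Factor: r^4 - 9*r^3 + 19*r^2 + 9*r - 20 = (r - 5)*(r^3 - 4*r^2 - r + 4) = (r - 5)*(r - 1)*(r^2 - 3*r - 4) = (r - 5)*(r - 4)*(r - 1)*(r + 1)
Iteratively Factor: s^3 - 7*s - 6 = (s - 3)*(s^2 + 3*s + 2) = (s - 3)*(s + 2)*(s + 1)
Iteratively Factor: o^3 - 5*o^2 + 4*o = (o - 1)*(o^2 - 4*o) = (o - 4)*(o - 1)*(o)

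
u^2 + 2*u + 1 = (u + 1)^2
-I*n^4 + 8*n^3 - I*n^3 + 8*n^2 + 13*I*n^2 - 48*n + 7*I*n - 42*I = (n - 2)*(n + 3)*(n + 7*I)*(-I*n + 1)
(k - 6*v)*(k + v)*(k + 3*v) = k^3 - 2*k^2*v - 21*k*v^2 - 18*v^3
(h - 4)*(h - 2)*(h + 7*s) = h^3 + 7*h^2*s - 6*h^2 - 42*h*s + 8*h + 56*s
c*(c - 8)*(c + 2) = c^3 - 6*c^2 - 16*c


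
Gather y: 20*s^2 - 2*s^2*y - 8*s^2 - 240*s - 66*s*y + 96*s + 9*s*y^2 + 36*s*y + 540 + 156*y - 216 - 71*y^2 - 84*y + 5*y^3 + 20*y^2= 12*s^2 - 144*s + 5*y^3 + y^2*(9*s - 51) + y*(-2*s^2 - 30*s + 72) + 324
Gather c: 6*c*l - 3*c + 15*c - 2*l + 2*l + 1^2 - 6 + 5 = c*(6*l + 12)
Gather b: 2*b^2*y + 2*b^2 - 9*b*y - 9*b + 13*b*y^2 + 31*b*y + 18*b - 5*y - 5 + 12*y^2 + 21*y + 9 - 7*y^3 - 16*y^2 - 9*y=b^2*(2*y + 2) + b*(13*y^2 + 22*y + 9) - 7*y^3 - 4*y^2 + 7*y + 4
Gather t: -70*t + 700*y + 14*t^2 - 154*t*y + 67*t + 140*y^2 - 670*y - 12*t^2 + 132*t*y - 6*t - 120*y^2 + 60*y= 2*t^2 + t*(-22*y - 9) + 20*y^2 + 90*y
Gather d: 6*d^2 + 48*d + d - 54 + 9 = 6*d^2 + 49*d - 45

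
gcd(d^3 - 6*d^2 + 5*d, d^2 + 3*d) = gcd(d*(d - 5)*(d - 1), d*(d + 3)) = d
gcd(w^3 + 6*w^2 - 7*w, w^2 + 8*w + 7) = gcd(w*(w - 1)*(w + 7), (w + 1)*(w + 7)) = w + 7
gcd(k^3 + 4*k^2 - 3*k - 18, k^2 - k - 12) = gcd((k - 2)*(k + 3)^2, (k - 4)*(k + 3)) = k + 3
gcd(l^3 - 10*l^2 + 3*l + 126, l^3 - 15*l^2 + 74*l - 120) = l - 6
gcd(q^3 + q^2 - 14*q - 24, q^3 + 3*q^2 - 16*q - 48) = q^2 - q - 12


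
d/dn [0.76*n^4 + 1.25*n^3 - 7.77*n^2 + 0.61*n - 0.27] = 3.04*n^3 + 3.75*n^2 - 15.54*n + 0.61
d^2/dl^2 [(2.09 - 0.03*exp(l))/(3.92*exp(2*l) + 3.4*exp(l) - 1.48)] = (-0.460992*exp(4*l) + 128.862944*exp(3*l) + 82.522272*exp(2*l) + 72.510816*exp(l) + 10.451168)*exp(l)/(60.236288*exp(6*l) + 156.73728*exp(5*l) + 67.718784*exp(4*l) - 79.04864*exp(3*l) - 25.567296*exp(2*l) + 22.34208*exp(l) - 3.241792)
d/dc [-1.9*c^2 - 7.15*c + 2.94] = -3.8*c - 7.15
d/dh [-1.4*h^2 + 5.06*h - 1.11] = 5.06 - 2.8*h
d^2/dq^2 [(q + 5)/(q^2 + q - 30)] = 2*(-3*(q + 2)*(q^2 + q - 30) + (q + 5)*(2*q + 1)^2)/(q^2 + q - 30)^3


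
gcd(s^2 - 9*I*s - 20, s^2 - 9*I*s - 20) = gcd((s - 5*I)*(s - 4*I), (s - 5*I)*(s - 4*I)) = s^2 - 9*I*s - 20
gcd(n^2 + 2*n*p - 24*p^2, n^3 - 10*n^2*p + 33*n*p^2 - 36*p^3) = -n + 4*p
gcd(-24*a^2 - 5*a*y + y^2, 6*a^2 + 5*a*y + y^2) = 3*a + y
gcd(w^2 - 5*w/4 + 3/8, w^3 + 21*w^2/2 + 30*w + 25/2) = 1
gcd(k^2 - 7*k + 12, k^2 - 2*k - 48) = 1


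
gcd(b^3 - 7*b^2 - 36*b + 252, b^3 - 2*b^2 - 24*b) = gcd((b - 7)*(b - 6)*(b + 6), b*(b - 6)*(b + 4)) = b - 6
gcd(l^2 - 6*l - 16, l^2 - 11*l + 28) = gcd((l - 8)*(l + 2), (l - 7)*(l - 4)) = 1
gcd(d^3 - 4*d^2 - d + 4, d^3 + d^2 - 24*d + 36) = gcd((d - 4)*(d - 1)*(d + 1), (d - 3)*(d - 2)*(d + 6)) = 1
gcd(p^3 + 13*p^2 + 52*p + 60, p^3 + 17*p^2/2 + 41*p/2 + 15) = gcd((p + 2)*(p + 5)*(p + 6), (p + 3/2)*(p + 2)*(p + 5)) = p^2 + 7*p + 10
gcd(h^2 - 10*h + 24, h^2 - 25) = 1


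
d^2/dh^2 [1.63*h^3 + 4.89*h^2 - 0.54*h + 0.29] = 9.78*h + 9.78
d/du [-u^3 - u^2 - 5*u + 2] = -3*u^2 - 2*u - 5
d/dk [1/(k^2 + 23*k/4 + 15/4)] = 4*(-8*k - 23)/(4*k^2 + 23*k + 15)^2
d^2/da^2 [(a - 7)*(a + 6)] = 2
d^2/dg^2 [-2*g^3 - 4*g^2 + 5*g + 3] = -12*g - 8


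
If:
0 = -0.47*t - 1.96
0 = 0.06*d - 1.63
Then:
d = 27.17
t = -4.17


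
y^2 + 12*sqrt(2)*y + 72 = (y + 6*sqrt(2))^2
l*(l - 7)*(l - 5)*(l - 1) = l^4 - 13*l^3 + 47*l^2 - 35*l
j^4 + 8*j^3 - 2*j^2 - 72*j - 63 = (j - 3)*(j + 1)*(j + 3)*(j + 7)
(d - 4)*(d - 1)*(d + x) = d^3 + d^2*x - 5*d^2 - 5*d*x + 4*d + 4*x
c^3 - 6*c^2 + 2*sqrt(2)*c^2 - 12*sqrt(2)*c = c*(c - 6)*(c + 2*sqrt(2))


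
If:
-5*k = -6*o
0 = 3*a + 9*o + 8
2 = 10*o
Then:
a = -49/15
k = 6/25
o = 1/5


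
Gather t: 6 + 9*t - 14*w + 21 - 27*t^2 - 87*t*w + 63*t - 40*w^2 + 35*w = -27*t^2 + t*(72 - 87*w) - 40*w^2 + 21*w + 27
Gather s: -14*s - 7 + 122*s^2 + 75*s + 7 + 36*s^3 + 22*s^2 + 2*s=36*s^3 + 144*s^2 + 63*s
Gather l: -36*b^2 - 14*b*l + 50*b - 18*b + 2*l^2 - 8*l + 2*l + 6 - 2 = -36*b^2 + 32*b + 2*l^2 + l*(-14*b - 6) + 4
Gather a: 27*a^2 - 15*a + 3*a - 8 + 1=27*a^2 - 12*a - 7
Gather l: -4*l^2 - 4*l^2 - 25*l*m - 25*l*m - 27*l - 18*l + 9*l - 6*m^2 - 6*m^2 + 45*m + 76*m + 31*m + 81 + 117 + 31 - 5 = -8*l^2 + l*(-50*m - 36) - 12*m^2 + 152*m + 224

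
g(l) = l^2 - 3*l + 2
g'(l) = 2*l - 3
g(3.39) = 3.32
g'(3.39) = 3.78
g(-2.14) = 13.00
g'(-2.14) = -7.28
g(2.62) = 1.00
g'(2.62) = 2.24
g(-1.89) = 11.24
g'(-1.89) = -6.78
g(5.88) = 18.93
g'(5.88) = 8.76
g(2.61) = 0.98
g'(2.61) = 2.22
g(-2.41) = 15.04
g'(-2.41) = -7.82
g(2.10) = 0.11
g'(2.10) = 1.20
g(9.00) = 56.00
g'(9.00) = 15.00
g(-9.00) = 110.00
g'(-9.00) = -21.00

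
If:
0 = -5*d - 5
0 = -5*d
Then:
No Solution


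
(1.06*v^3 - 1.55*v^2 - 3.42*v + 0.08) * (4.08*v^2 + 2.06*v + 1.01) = 4.3248*v^5 - 4.1404*v^4 - 16.076*v^3 - 8.2843*v^2 - 3.2894*v + 0.0808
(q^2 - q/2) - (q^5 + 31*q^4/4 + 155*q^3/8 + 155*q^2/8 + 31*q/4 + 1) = -q^5 - 31*q^4/4 - 155*q^3/8 - 147*q^2/8 - 33*q/4 - 1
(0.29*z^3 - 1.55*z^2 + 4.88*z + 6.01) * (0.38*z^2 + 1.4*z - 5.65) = 0.1102*z^5 - 0.183*z^4 - 1.9541*z^3 + 17.8733*z^2 - 19.158*z - 33.9565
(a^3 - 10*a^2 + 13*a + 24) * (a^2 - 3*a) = a^5 - 13*a^4 + 43*a^3 - 15*a^2 - 72*a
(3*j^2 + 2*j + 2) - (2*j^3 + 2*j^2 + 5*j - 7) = -2*j^3 + j^2 - 3*j + 9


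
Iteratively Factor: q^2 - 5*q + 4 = (q - 4)*(q - 1)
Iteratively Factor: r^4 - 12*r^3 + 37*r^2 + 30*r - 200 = (r - 5)*(r^3 - 7*r^2 + 2*r + 40) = (r - 5)*(r - 4)*(r^2 - 3*r - 10) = (r - 5)*(r - 4)*(r + 2)*(r - 5)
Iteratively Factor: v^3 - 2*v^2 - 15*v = (v)*(v^2 - 2*v - 15) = v*(v - 5)*(v + 3)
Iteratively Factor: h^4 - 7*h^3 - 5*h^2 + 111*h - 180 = (h - 5)*(h^3 - 2*h^2 - 15*h + 36) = (h - 5)*(h + 4)*(h^2 - 6*h + 9) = (h - 5)*(h - 3)*(h + 4)*(h - 3)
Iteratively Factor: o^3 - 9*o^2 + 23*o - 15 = (o - 3)*(o^2 - 6*o + 5) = (o - 3)*(o - 1)*(o - 5)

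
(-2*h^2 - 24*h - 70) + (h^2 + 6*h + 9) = -h^2 - 18*h - 61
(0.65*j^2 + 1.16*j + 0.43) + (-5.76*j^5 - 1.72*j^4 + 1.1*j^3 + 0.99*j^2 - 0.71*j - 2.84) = -5.76*j^5 - 1.72*j^4 + 1.1*j^3 + 1.64*j^2 + 0.45*j - 2.41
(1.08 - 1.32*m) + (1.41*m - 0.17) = 0.0899999999999999*m + 0.91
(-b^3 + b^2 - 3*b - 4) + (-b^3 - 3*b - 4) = -2*b^3 + b^2 - 6*b - 8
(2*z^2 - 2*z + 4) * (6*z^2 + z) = 12*z^4 - 10*z^3 + 22*z^2 + 4*z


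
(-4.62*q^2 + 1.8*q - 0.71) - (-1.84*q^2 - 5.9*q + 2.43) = -2.78*q^2 + 7.7*q - 3.14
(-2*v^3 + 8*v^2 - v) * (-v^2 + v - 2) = 2*v^5 - 10*v^4 + 13*v^3 - 17*v^2 + 2*v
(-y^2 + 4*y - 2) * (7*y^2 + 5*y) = -7*y^4 + 23*y^3 + 6*y^2 - 10*y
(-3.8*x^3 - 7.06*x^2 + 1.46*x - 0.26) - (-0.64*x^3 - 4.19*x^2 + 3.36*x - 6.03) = -3.16*x^3 - 2.87*x^2 - 1.9*x + 5.77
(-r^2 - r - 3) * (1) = -r^2 - r - 3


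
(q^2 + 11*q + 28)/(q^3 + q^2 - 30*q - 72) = (q + 7)/(q^2 - 3*q - 18)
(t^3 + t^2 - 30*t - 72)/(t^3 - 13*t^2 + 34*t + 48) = (t^2 + 7*t + 12)/(t^2 - 7*t - 8)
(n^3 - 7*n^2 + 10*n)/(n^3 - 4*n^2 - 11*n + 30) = n/(n + 3)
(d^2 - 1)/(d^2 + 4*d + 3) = (d - 1)/(d + 3)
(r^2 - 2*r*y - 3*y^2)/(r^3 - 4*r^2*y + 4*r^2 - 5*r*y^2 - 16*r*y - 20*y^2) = (-r + 3*y)/(-r^2 + 5*r*y - 4*r + 20*y)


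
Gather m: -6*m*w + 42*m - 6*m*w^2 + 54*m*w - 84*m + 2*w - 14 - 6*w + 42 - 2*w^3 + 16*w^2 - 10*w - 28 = m*(-6*w^2 + 48*w - 42) - 2*w^3 + 16*w^2 - 14*w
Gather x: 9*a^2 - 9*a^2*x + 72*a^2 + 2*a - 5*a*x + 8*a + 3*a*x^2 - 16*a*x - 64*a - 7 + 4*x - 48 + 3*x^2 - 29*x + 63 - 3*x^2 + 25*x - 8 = 81*a^2 + 3*a*x^2 - 54*a + x*(-9*a^2 - 21*a)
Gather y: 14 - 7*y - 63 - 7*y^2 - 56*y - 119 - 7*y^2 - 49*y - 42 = -14*y^2 - 112*y - 210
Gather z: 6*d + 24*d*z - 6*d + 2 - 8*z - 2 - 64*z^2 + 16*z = -64*z^2 + z*(24*d + 8)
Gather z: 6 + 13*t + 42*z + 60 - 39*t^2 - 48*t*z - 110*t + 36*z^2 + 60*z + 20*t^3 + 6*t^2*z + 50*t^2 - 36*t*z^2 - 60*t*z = 20*t^3 + 11*t^2 - 97*t + z^2*(36 - 36*t) + z*(6*t^2 - 108*t + 102) + 66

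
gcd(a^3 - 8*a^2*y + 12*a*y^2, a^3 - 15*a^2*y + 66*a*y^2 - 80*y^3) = -a + 2*y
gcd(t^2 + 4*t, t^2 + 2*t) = t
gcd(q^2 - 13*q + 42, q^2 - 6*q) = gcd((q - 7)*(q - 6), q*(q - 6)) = q - 6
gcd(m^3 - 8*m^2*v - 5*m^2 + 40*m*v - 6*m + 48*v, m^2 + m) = m + 1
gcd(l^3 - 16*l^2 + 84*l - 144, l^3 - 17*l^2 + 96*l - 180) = l^2 - 12*l + 36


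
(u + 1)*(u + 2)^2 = u^3 + 5*u^2 + 8*u + 4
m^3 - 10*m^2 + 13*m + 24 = (m - 8)*(m - 3)*(m + 1)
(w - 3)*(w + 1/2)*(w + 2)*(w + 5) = w^4 + 9*w^3/2 - 9*w^2 - 71*w/2 - 15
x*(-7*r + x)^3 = -343*r^3*x + 147*r^2*x^2 - 21*r*x^3 + x^4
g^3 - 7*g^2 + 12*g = g*(g - 4)*(g - 3)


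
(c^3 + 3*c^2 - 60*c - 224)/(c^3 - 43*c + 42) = (c^2 - 4*c - 32)/(c^2 - 7*c + 6)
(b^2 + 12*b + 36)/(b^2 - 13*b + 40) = (b^2 + 12*b + 36)/(b^2 - 13*b + 40)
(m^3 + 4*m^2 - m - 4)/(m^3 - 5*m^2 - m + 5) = (m + 4)/(m - 5)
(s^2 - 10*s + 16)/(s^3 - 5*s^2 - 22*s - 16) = (s - 2)/(s^2 + 3*s + 2)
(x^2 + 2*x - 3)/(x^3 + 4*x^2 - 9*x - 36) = (x - 1)/(x^2 + x - 12)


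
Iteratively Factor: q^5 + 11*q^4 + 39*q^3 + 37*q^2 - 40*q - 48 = (q + 4)*(q^4 + 7*q^3 + 11*q^2 - 7*q - 12) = (q + 3)*(q + 4)*(q^3 + 4*q^2 - q - 4) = (q + 3)*(q + 4)^2*(q^2 - 1) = (q + 1)*(q + 3)*(q + 4)^2*(q - 1)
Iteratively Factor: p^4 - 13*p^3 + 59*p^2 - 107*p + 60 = (p - 1)*(p^3 - 12*p^2 + 47*p - 60) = (p - 4)*(p - 1)*(p^2 - 8*p + 15) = (p - 5)*(p - 4)*(p - 1)*(p - 3)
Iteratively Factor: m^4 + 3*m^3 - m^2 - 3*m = (m + 1)*(m^3 + 2*m^2 - 3*m) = (m + 1)*(m + 3)*(m^2 - m) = (m - 1)*(m + 1)*(m + 3)*(m)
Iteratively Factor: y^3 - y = (y)*(y^2 - 1) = y*(y + 1)*(y - 1)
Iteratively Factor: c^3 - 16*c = (c)*(c^2 - 16) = c*(c + 4)*(c - 4)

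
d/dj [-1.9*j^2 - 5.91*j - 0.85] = -3.8*j - 5.91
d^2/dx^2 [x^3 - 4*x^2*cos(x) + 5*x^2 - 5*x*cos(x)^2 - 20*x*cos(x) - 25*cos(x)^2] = 4*x^2*cos(x) + 16*x*sin(x) + 20*x*cos(x) + 10*x*cos(2*x) + 6*x + 40*sin(x) + 10*sin(2*x) - 8*cos(x) + 50*cos(2*x) + 10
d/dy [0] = 0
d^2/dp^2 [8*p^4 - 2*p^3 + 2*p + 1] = 12*p*(8*p - 1)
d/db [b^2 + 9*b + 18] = 2*b + 9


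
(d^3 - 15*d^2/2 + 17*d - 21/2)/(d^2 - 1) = (2*d^2 - 13*d + 21)/(2*(d + 1))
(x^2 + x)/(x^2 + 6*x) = (x + 1)/(x + 6)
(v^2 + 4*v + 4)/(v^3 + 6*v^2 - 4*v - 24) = (v + 2)/(v^2 + 4*v - 12)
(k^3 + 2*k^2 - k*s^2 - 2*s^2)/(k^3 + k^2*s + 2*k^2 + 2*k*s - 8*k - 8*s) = (k^2 - k*s + 2*k - 2*s)/(k^2 + 2*k - 8)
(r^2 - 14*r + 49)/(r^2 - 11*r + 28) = (r - 7)/(r - 4)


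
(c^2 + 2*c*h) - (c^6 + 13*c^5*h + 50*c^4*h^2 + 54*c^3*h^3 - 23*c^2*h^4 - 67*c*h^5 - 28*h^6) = -c^6 - 13*c^5*h - 50*c^4*h^2 - 54*c^3*h^3 + 23*c^2*h^4 + c^2 + 67*c*h^5 + 2*c*h + 28*h^6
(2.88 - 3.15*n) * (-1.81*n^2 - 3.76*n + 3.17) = 5.7015*n^3 + 6.6312*n^2 - 20.8143*n + 9.1296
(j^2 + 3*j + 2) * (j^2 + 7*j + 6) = j^4 + 10*j^3 + 29*j^2 + 32*j + 12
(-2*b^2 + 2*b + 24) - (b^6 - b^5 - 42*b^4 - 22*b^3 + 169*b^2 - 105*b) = -b^6 + b^5 + 42*b^4 + 22*b^3 - 171*b^2 + 107*b + 24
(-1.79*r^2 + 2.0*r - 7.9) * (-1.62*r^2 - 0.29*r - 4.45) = 2.8998*r^4 - 2.7209*r^3 + 20.1835*r^2 - 6.609*r + 35.155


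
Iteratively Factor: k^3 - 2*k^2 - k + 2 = (k - 2)*(k^2 - 1) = (k - 2)*(k - 1)*(k + 1)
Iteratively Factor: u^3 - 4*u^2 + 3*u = (u)*(u^2 - 4*u + 3) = u*(u - 3)*(u - 1)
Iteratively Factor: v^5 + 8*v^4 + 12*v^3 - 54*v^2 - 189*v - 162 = (v + 3)*(v^4 + 5*v^3 - 3*v^2 - 45*v - 54) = (v - 3)*(v + 3)*(v^3 + 8*v^2 + 21*v + 18) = (v - 3)*(v + 2)*(v + 3)*(v^2 + 6*v + 9) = (v - 3)*(v + 2)*(v + 3)^2*(v + 3)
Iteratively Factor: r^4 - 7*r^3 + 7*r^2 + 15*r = (r)*(r^3 - 7*r^2 + 7*r + 15) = r*(r - 3)*(r^2 - 4*r - 5) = r*(r - 3)*(r + 1)*(r - 5)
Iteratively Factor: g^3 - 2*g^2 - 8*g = (g)*(g^2 - 2*g - 8) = g*(g + 2)*(g - 4)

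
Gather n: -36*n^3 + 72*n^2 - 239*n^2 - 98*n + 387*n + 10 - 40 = -36*n^3 - 167*n^2 + 289*n - 30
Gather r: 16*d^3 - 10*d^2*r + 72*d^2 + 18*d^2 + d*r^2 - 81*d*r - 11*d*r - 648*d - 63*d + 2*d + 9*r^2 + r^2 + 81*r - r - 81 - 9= 16*d^3 + 90*d^2 - 709*d + r^2*(d + 10) + r*(-10*d^2 - 92*d + 80) - 90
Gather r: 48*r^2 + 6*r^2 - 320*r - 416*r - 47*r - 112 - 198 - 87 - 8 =54*r^2 - 783*r - 405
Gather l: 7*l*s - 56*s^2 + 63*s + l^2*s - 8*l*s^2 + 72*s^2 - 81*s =l^2*s + l*(-8*s^2 + 7*s) + 16*s^2 - 18*s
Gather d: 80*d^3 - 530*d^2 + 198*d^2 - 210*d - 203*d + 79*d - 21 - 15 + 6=80*d^3 - 332*d^2 - 334*d - 30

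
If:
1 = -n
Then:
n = -1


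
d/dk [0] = 0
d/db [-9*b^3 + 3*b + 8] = 3 - 27*b^2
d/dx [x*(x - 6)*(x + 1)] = 3*x^2 - 10*x - 6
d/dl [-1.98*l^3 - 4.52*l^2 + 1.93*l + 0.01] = -5.94*l^2 - 9.04*l + 1.93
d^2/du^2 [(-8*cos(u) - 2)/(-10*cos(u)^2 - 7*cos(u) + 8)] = 2*(-900*(1 - cos(2*u))^2*cos(u) - 30*(1 - cos(2*u))^2 + 2461*cos(u)/2 - 233*cos(2*u)/2 - 2265*cos(3*u)/2 + 200*cos(5*u) + 1419/2)/(7*cos(u) + 5*cos(2*u) - 3)^3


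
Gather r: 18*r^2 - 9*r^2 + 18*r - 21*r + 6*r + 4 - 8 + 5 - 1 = 9*r^2 + 3*r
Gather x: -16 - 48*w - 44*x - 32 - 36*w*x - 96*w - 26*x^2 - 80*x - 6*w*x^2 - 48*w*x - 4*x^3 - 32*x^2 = -144*w - 4*x^3 + x^2*(-6*w - 58) + x*(-84*w - 124) - 48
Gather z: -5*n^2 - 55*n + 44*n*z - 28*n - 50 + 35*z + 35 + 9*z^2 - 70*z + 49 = -5*n^2 - 83*n + 9*z^2 + z*(44*n - 35) + 34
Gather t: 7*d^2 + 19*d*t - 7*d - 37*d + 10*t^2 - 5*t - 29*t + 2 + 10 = 7*d^2 - 44*d + 10*t^2 + t*(19*d - 34) + 12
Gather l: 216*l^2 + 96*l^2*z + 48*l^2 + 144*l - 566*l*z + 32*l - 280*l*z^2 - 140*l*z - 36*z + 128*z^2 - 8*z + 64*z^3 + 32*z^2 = l^2*(96*z + 264) + l*(-280*z^2 - 706*z + 176) + 64*z^3 + 160*z^2 - 44*z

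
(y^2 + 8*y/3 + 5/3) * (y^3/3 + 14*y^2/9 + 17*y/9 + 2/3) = y^5/3 + 22*y^4/9 + 178*y^3/27 + 224*y^2/27 + 133*y/27 + 10/9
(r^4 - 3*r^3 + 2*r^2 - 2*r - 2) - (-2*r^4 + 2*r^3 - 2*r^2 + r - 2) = 3*r^4 - 5*r^3 + 4*r^2 - 3*r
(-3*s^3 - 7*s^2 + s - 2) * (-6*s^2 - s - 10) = 18*s^5 + 45*s^4 + 31*s^3 + 81*s^2 - 8*s + 20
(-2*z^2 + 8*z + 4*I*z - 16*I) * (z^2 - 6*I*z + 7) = -2*z^4 + 8*z^3 + 16*I*z^3 + 10*z^2 - 64*I*z^2 - 40*z + 28*I*z - 112*I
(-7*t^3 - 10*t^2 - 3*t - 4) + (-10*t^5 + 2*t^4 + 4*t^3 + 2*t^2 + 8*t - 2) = -10*t^5 + 2*t^4 - 3*t^3 - 8*t^2 + 5*t - 6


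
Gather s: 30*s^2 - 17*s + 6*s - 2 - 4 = 30*s^2 - 11*s - 6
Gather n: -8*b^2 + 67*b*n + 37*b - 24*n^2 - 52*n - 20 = -8*b^2 + 37*b - 24*n^2 + n*(67*b - 52) - 20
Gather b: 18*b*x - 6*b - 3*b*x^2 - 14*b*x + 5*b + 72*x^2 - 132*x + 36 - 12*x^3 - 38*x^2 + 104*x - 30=b*(-3*x^2 + 4*x - 1) - 12*x^3 + 34*x^2 - 28*x + 6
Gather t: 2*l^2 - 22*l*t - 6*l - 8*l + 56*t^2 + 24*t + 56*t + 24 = 2*l^2 - 14*l + 56*t^2 + t*(80 - 22*l) + 24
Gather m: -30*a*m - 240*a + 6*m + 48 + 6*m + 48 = -240*a + m*(12 - 30*a) + 96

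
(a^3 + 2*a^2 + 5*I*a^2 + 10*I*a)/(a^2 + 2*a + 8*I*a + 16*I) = a*(a + 5*I)/(a + 8*I)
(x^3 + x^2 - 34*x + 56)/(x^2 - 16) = (x^2 + 5*x - 14)/(x + 4)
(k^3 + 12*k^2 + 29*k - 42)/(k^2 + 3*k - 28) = (k^2 + 5*k - 6)/(k - 4)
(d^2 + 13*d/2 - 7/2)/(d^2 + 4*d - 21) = (d - 1/2)/(d - 3)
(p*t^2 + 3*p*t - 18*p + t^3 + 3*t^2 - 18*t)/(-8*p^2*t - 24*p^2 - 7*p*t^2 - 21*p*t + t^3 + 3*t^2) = (-t^2 - 3*t + 18)/(8*p*t + 24*p - t^2 - 3*t)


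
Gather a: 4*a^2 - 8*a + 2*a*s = 4*a^2 + a*(2*s - 8)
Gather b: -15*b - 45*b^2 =-45*b^2 - 15*b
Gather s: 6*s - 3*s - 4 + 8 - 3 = 3*s + 1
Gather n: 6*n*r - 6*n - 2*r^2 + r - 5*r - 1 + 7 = n*(6*r - 6) - 2*r^2 - 4*r + 6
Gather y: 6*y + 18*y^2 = 18*y^2 + 6*y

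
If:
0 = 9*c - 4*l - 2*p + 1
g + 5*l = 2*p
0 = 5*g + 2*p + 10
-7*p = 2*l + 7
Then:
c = -215/597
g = -320/199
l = -14/199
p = -195/199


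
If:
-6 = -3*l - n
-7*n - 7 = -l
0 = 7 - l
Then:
No Solution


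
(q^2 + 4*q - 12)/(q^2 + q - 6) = (q + 6)/(q + 3)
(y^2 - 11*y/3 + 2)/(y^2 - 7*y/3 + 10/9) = 3*(y - 3)/(3*y - 5)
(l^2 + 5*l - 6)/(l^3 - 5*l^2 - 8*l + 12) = (l + 6)/(l^2 - 4*l - 12)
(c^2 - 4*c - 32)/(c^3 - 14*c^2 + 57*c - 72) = (c + 4)/(c^2 - 6*c + 9)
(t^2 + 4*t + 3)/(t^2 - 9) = (t + 1)/(t - 3)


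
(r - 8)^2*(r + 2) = r^3 - 14*r^2 + 32*r + 128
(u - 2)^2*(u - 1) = u^3 - 5*u^2 + 8*u - 4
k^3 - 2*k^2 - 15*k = k*(k - 5)*(k + 3)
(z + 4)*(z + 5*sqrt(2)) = z^2 + 4*z + 5*sqrt(2)*z + 20*sqrt(2)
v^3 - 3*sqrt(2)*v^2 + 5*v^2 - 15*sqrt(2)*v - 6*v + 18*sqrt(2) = (v - 1)*(v + 6)*(v - 3*sqrt(2))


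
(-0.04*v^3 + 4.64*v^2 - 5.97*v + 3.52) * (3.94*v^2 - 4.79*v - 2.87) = -0.1576*v^5 + 18.4732*v^4 - 45.6326*v^3 + 29.1483*v^2 + 0.273099999999999*v - 10.1024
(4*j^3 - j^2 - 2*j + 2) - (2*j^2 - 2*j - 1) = 4*j^3 - 3*j^2 + 3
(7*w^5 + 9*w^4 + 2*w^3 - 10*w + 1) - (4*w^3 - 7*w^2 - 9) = 7*w^5 + 9*w^4 - 2*w^3 + 7*w^2 - 10*w + 10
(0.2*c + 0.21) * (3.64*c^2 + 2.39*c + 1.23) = 0.728*c^3 + 1.2424*c^2 + 0.7479*c + 0.2583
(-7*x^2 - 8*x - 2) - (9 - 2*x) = -7*x^2 - 6*x - 11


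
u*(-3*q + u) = -3*q*u + u^2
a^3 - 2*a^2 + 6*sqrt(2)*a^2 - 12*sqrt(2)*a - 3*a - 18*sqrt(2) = (a - 3)*(a + 1)*(a + 6*sqrt(2))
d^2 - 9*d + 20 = (d - 5)*(d - 4)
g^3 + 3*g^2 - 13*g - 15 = (g - 3)*(g + 1)*(g + 5)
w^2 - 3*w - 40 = (w - 8)*(w + 5)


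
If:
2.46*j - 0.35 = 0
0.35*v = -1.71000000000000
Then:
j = 0.14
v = -4.89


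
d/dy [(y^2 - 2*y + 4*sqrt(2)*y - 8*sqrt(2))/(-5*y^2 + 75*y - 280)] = (4*sqrt(2)*y^2 + 13*y^2 - 112*y - 16*sqrt(2)*y - 104*sqrt(2) + 112)/(5*(y^4 - 30*y^3 + 337*y^2 - 1680*y + 3136))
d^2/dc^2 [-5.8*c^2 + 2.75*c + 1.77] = -11.6000000000000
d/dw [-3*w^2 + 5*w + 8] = 5 - 6*w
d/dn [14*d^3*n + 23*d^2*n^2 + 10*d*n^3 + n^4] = 14*d^3 + 46*d^2*n + 30*d*n^2 + 4*n^3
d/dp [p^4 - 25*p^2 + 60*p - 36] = 4*p^3 - 50*p + 60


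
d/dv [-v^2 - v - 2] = -2*v - 1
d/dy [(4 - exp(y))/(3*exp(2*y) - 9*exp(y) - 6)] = ((exp(y) - 4)*(2*exp(y) - 3) - exp(2*y) + 3*exp(y) + 2)*exp(y)/(3*(-exp(2*y) + 3*exp(y) + 2)^2)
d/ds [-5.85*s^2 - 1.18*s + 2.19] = -11.7*s - 1.18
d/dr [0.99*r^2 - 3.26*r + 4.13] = 1.98*r - 3.26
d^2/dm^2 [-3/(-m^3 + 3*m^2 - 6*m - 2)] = 18*((1 - m)*(m^3 - 3*m^2 + 6*m + 2) + 3*(m^2 - 2*m + 2)^2)/(m^3 - 3*m^2 + 6*m + 2)^3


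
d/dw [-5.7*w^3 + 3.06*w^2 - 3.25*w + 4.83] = -17.1*w^2 + 6.12*w - 3.25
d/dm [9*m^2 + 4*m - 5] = 18*m + 4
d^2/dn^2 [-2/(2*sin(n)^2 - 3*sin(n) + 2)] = 2*(16*sin(n)^4 - 18*sin(n)^3 - 31*sin(n)^2 + 42*sin(n) - 10)/(-3*sin(n) - cos(2*n) + 3)^3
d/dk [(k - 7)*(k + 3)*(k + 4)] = 3*k^2 - 37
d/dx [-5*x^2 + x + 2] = 1 - 10*x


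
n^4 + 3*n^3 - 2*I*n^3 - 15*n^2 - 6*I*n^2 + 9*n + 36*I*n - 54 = (n - 3)*(n + 6)*(n - 3*I)*(n + I)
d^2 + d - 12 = (d - 3)*(d + 4)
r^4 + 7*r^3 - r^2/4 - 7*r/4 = r*(r - 1/2)*(r + 1/2)*(r + 7)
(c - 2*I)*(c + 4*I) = c^2 + 2*I*c + 8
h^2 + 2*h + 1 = (h + 1)^2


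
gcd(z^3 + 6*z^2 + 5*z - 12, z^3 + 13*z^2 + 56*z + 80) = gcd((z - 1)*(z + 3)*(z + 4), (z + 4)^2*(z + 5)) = z + 4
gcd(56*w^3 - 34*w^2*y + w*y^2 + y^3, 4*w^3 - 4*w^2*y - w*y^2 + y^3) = -2*w + y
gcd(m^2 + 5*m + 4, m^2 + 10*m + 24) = m + 4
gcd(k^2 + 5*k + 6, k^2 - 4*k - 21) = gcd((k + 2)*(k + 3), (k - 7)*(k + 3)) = k + 3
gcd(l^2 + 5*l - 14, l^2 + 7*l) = l + 7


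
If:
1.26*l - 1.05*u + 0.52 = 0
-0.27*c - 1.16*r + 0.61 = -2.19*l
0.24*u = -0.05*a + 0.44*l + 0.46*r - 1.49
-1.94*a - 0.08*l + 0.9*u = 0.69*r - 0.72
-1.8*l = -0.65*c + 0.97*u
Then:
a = 1.10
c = 13.60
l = 2.82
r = 2.69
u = 3.88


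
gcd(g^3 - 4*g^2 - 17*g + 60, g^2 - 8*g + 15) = g^2 - 8*g + 15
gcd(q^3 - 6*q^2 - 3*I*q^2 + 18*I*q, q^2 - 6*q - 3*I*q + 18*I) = q^2 + q*(-6 - 3*I) + 18*I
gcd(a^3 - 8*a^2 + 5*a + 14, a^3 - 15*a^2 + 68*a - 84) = a^2 - 9*a + 14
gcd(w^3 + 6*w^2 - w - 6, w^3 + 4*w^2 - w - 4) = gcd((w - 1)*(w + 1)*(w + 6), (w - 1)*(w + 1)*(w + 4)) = w^2 - 1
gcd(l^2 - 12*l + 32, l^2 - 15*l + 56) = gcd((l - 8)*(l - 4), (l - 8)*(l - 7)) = l - 8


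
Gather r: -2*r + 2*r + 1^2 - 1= 0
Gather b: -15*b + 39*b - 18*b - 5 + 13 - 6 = 6*b + 2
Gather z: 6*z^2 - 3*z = 6*z^2 - 3*z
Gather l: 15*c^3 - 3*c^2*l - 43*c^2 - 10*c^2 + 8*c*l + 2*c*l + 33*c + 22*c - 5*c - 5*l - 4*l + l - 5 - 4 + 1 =15*c^3 - 53*c^2 + 50*c + l*(-3*c^2 + 10*c - 8) - 8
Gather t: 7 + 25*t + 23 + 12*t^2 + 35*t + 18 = 12*t^2 + 60*t + 48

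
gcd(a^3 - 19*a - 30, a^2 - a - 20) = a - 5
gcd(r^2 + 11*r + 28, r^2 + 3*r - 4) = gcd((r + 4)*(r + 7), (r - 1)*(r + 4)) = r + 4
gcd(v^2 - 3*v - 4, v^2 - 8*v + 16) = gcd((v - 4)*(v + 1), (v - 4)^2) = v - 4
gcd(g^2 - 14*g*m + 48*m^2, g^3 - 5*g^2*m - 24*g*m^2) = g - 8*m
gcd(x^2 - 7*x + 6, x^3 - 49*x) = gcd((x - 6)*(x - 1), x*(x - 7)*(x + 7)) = 1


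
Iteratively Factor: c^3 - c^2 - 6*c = (c + 2)*(c^2 - 3*c) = (c - 3)*(c + 2)*(c)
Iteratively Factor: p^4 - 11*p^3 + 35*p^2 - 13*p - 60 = (p - 4)*(p^3 - 7*p^2 + 7*p + 15) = (p - 4)*(p - 3)*(p^2 - 4*p - 5) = (p - 4)*(p - 3)*(p + 1)*(p - 5)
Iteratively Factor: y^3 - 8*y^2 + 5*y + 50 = (y - 5)*(y^2 - 3*y - 10) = (y - 5)*(y + 2)*(y - 5)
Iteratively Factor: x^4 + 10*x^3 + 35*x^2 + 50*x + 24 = (x + 1)*(x^3 + 9*x^2 + 26*x + 24) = (x + 1)*(x + 3)*(x^2 + 6*x + 8) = (x + 1)*(x + 2)*(x + 3)*(x + 4)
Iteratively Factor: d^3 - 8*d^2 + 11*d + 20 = (d - 5)*(d^2 - 3*d - 4) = (d - 5)*(d - 4)*(d + 1)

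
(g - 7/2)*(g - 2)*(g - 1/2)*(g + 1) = g^4 - 5*g^3 + 15*g^2/4 + 25*g/4 - 7/2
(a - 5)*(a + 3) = a^2 - 2*a - 15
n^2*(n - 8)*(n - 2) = n^4 - 10*n^3 + 16*n^2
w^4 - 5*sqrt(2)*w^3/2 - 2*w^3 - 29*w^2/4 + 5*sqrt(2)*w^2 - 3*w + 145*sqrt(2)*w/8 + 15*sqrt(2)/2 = (w - 4)*(w + 1/2)*(w + 3/2)*(w - 5*sqrt(2)/2)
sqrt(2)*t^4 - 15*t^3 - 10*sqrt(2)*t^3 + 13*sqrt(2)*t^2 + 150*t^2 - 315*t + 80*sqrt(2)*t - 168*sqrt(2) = (t - 7)*(t - 3)*(t - 8*sqrt(2))*(sqrt(2)*t + 1)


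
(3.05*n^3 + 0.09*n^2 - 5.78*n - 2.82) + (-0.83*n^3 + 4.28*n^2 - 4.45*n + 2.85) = 2.22*n^3 + 4.37*n^2 - 10.23*n + 0.0300000000000002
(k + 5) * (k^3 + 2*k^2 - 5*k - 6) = k^4 + 7*k^3 + 5*k^2 - 31*k - 30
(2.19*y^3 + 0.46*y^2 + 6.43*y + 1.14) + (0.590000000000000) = 2.19*y^3 + 0.46*y^2 + 6.43*y + 1.73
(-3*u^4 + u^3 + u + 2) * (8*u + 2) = -24*u^5 + 2*u^4 + 2*u^3 + 8*u^2 + 18*u + 4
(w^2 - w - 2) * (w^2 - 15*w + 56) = w^4 - 16*w^3 + 69*w^2 - 26*w - 112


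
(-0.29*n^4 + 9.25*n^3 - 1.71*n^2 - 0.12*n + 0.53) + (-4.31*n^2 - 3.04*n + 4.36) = -0.29*n^4 + 9.25*n^3 - 6.02*n^2 - 3.16*n + 4.89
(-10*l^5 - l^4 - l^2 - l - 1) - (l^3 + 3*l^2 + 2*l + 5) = -10*l^5 - l^4 - l^3 - 4*l^2 - 3*l - 6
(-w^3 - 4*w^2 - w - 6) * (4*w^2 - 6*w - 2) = -4*w^5 - 10*w^4 + 22*w^3 - 10*w^2 + 38*w + 12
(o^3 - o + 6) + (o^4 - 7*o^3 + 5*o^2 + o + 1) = o^4 - 6*o^3 + 5*o^2 + 7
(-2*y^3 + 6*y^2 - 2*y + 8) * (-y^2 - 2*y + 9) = 2*y^5 - 2*y^4 - 28*y^3 + 50*y^2 - 34*y + 72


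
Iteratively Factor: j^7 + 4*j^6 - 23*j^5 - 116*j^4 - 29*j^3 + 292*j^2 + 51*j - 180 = (j - 1)*(j^6 + 5*j^5 - 18*j^4 - 134*j^3 - 163*j^2 + 129*j + 180) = (j - 1)*(j + 3)*(j^5 + 2*j^4 - 24*j^3 - 62*j^2 + 23*j + 60) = (j - 1)*(j + 1)*(j + 3)*(j^4 + j^3 - 25*j^2 - 37*j + 60) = (j - 1)*(j + 1)*(j + 3)^2*(j^3 - 2*j^2 - 19*j + 20) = (j - 1)^2*(j + 1)*(j + 3)^2*(j^2 - j - 20) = (j - 5)*(j - 1)^2*(j + 1)*(j + 3)^2*(j + 4)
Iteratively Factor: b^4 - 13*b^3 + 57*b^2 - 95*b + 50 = (b - 1)*(b^3 - 12*b^2 + 45*b - 50) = (b - 2)*(b - 1)*(b^2 - 10*b + 25) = (b - 5)*(b - 2)*(b - 1)*(b - 5)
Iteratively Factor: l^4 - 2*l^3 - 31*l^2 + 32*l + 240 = (l + 3)*(l^3 - 5*l^2 - 16*l + 80) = (l - 4)*(l + 3)*(l^2 - l - 20) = (l - 5)*(l - 4)*(l + 3)*(l + 4)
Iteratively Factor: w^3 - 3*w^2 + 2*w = (w - 1)*(w^2 - 2*w) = w*(w - 1)*(w - 2)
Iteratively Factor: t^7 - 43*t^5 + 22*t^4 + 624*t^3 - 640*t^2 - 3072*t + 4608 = (t - 4)*(t^6 + 4*t^5 - 27*t^4 - 86*t^3 + 280*t^2 + 480*t - 1152) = (t - 4)*(t + 4)*(t^5 - 27*t^3 + 22*t^2 + 192*t - 288) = (t - 4)*(t - 3)*(t + 4)*(t^4 + 3*t^3 - 18*t^2 - 32*t + 96) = (t - 4)*(t - 3)*(t + 4)^2*(t^3 - t^2 - 14*t + 24) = (t - 4)*(t - 3)*(t + 4)^3*(t^2 - 5*t + 6) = (t - 4)*(t - 3)^2*(t + 4)^3*(t - 2)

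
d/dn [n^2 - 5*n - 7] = 2*n - 5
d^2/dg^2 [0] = 0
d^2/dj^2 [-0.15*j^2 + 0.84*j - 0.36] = -0.300000000000000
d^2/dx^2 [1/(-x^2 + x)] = 2*(x*(x - 1) - (2*x - 1)^2)/(x^3*(x - 1)^3)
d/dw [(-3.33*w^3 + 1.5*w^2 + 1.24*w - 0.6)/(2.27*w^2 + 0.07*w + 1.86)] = (-7.5591*w^4 - 0.4662*w^3 - 21.2912*w^2 + 8.304*w + 2.3484)/(5.1529*w^4 + 0.3178*w^3 + 8.4493*w^2 + 0.2604*w + 3.4596)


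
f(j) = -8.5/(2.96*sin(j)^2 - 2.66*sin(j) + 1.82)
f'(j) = -8.5*(-5.92*sin(j)*cos(j) + 2.66*cos(j))/(2.96*sin(j)^2 - 2.66*sin(j) + 1.82)^2 = (50.32*sin(j) - 22.61)*cos(j)/(2.96*sin(j)^2 - 2.66*sin(j) + 1.82)^2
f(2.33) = -5.87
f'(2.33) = -4.56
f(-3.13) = -4.59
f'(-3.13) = 6.77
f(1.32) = -4.21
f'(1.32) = 1.59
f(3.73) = -2.02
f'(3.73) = 2.37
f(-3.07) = -4.20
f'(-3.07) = 6.37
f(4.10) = -1.42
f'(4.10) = 1.03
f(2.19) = -5.26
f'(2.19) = -4.08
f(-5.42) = -5.64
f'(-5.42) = 4.47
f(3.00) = -5.65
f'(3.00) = 6.79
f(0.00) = -4.67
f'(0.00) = -6.83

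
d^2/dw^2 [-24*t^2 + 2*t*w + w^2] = 2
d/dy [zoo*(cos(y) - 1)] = zoo*sin(y)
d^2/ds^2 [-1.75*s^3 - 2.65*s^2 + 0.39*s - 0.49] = -10.5*s - 5.3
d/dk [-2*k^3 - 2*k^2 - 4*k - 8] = -6*k^2 - 4*k - 4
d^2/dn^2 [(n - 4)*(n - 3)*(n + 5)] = 6*n - 4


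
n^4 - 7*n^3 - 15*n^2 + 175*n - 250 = (n - 5)^2*(n - 2)*(n + 5)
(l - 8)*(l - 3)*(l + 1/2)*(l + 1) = l^4 - 19*l^3/2 + 8*l^2 + 61*l/2 + 12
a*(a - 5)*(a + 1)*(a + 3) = a^4 - a^3 - 17*a^2 - 15*a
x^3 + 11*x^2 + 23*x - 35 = (x - 1)*(x + 5)*(x + 7)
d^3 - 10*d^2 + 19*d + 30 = (d - 6)*(d - 5)*(d + 1)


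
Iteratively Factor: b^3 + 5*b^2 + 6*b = (b + 3)*(b^2 + 2*b) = (b + 2)*(b + 3)*(b)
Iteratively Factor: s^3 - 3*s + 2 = (s - 1)*(s^2 + s - 2) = (s - 1)*(s + 2)*(s - 1)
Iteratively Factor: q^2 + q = (q + 1)*(q)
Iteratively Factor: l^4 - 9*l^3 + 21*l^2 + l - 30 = (l + 1)*(l^3 - 10*l^2 + 31*l - 30) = (l - 2)*(l + 1)*(l^2 - 8*l + 15) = (l - 5)*(l - 2)*(l + 1)*(l - 3)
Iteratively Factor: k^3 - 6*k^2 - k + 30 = (k - 5)*(k^2 - k - 6) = (k - 5)*(k + 2)*(k - 3)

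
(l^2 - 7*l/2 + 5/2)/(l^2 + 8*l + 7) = (2*l^2 - 7*l + 5)/(2*(l^2 + 8*l + 7))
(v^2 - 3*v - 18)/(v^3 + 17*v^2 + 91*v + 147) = (v - 6)/(v^2 + 14*v + 49)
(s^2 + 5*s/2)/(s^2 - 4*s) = (s + 5/2)/(s - 4)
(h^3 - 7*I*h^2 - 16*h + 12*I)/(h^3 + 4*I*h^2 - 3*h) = (h^3 - 7*I*h^2 - 16*h + 12*I)/(h*(h^2 + 4*I*h - 3))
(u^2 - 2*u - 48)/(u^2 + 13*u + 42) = (u - 8)/(u + 7)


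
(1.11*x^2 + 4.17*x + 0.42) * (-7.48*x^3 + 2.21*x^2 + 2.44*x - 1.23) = -8.3028*x^5 - 28.7385*x^4 + 8.7825*x^3 + 9.7377*x^2 - 4.1043*x - 0.5166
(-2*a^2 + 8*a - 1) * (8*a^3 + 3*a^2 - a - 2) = -16*a^5 + 58*a^4 + 18*a^3 - 7*a^2 - 15*a + 2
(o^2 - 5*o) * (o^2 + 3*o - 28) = o^4 - 2*o^3 - 43*o^2 + 140*o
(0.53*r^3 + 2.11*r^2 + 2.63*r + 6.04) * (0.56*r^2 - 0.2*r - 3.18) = 0.2968*r^5 + 1.0756*r^4 - 0.6346*r^3 - 3.8534*r^2 - 9.5714*r - 19.2072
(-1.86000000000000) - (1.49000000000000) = -3.35000000000000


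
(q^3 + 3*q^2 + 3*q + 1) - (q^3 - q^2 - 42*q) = 4*q^2 + 45*q + 1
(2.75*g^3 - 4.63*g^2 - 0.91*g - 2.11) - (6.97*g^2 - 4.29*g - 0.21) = 2.75*g^3 - 11.6*g^2 + 3.38*g - 1.9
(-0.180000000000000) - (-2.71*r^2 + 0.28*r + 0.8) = 2.71*r^2 - 0.28*r - 0.98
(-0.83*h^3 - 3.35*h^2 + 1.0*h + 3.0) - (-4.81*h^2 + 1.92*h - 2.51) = -0.83*h^3 + 1.46*h^2 - 0.92*h + 5.51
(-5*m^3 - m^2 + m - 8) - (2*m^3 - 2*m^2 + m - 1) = -7*m^3 + m^2 - 7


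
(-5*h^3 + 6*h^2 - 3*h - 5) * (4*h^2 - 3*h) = -20*h^5 + 39*h^4 - 30*h^3 - 11*h^2 + 15*h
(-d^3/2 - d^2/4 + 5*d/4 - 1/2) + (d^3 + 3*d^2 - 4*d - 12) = d^3/2 + 11*d^2/4 - 11*d/4 - 25/2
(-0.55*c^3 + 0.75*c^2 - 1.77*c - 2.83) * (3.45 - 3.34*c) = 1.837*c^4 - 4.4025*c^3 + 8.4993*c^2 + 3.3457*c - 9.7635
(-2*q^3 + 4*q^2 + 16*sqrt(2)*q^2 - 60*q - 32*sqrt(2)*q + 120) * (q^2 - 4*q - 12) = -2*q^5 + 12*q^4 + 16*sqrt(2)*q^4 - 96*sqrt(2)*q^3 - 52*q^3 - 64*sqrt(2)*q^2 + 312*q^2 + 240*q + 384*sqrt(2)*q - 1440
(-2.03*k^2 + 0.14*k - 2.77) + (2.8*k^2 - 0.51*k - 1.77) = 0.77*k^2 - 0.37*k - 4.54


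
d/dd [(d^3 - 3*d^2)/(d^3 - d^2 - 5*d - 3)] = 2*d/(d^3 + 3*d^2 + 3*d + 1)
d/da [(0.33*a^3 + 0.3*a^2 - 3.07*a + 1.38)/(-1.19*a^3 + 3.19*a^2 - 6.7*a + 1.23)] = (1.4097*a^4 - 11.7286*a^3 + 13.9276*a^2 - 8.0664*a + 5.4699)/(1.4161*a^6 - 7.5922*a^5 + 26.1221*a^4 - 45.6734*a^3 + 52.7374*a^2 - 16.482*a + 1.5129)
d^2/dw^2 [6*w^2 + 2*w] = 12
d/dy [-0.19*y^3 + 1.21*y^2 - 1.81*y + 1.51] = -0.57*y^2 + 2.42*y - 1.81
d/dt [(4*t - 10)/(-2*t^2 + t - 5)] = 2*(4*t^2 - 20*t - 5)/(4*t^4 - 4*t^3 + 21*t^2 - 10*t + 25)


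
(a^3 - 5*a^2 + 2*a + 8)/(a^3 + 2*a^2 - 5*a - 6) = (a - 4)/(a + 3)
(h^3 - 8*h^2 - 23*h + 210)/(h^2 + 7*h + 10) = (h^2 - 13*h + 42)/(h + 2)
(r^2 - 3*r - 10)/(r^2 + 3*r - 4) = (r^2 - 3*r - 10)/(r^2 + 3*r - 4)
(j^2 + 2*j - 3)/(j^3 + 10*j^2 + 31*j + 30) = (j - 1)/(j^2 + 7*j + 10)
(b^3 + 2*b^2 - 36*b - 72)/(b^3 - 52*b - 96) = (b - 6)/(b - 8)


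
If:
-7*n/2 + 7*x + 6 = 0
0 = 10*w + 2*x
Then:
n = 2*x + 12/7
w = -x/5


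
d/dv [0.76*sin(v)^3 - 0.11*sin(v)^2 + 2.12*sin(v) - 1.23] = (2.28*sin(v)^2 - 0.22*sin(v) + 2.12)*cos(v)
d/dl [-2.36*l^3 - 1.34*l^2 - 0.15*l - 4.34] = -7.08*l^2 - 2.68*l - 0.15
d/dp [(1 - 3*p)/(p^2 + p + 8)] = (-3*p^2 - 3*p + (2*p + 1)*(3*p - 1) - 24)/(p^2 + p + 8)^2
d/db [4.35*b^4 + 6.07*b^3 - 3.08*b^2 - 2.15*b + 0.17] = 17.4*b^3 + 18.21*b^2 - 6.16*b - 2.15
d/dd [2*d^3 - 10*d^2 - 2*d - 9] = 6*d^2 - 20*d - 2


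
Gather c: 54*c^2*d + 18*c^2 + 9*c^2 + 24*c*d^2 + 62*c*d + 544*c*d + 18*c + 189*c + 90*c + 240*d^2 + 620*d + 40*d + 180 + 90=c^2*(54*d + 27) + c*(24*d^2 + 606*d + 297) + 240*d^2 + 660*d + 270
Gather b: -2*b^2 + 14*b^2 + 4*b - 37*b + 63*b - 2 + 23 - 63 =12*b^2 + 30*b - 42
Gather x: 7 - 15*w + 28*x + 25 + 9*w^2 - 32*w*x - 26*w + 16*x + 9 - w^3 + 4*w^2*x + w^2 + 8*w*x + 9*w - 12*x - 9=-w^3 + 10*w^2 - 32*w + x*(4*w^2 - 24*w + 32) + 32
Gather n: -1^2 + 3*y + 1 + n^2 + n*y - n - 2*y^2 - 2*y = n^2 + n*(y - 1) - 2*y^2 + y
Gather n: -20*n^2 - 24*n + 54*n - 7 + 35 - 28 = -20*n^2 + 30*n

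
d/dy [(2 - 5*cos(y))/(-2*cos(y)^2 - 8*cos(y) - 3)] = (10*cos(y)^2 - 8*cos(y) - 31)*sin(y)/(8*cos(y) + cos(2*y) + 4)^2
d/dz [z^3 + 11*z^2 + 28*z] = 3*z^2 + 22*z + 28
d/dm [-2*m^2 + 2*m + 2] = 2 - 4*m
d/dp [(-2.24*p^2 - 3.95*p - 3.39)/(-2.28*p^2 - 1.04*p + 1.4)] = (-6.6764*p^2 - 21.7304*p - 9.0556)/(5.1984*p^4 + 4.7424*p^3 - 5.3024*p^2 - 2.912*p + 1.96)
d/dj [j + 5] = 1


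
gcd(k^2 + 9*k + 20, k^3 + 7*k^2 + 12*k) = k + 4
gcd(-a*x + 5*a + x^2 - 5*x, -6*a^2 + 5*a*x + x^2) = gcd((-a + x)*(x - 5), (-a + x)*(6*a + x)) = -a + x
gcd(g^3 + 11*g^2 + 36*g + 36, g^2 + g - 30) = g + 6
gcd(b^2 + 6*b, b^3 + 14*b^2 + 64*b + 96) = b + 6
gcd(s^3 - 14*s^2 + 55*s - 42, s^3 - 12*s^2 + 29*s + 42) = s^2 - 13*s + 42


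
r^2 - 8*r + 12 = (r - 6)*(r - 2)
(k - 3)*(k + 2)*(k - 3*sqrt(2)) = k^3 - 3*sqrt(2)*k^2 - k^2 - 6*k + 3*sqrt(2)*k + 18*sqrt(2)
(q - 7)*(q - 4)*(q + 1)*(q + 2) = q^4 - 8*q^3 - 3*q^2 + 62*q + 56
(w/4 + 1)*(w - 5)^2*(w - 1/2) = w^4/4 - 13*w^3/8 - 3*w^2 + 215*w/8 - 25/2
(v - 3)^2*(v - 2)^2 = v^4 - 10*v^3 + 37*v^2 - 60*v + 36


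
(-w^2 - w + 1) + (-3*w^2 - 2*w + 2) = -4*w^2 - 3*w + 3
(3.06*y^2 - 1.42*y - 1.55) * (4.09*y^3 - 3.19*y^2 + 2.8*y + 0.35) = 12.5154*y^5 - 15.5692*y^4 + 6.7583*y^3 + 2.0395*y^2 - 4.837*y - 0.5425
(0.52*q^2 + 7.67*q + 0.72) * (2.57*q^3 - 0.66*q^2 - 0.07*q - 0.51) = 1.3364*q^5 + 19.3687*q^4 - 3.2482*q^3 - 1.2773*q^2 - 3.9621*q - 0.3672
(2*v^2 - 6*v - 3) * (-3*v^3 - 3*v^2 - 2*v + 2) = -6*v^5 + 12*v^4 + 23*v^3 + 25*v^2 - 6*v - 6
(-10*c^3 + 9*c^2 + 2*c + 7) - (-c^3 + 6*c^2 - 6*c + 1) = -9*c^3 + 3*c^2 + 8*c + 6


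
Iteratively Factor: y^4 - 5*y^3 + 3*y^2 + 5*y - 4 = (y - 1)*(y^3 - 4*y^2 - y + 4) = (y - 1)^2*(y^2 - 3*y - 4) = (y - 4)*(y - 1)^2*(y + 1)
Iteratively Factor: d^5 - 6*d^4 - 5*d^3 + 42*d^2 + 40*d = (d - 4)*(d^4 - 2*d^3 - 13*d^2 - 10*d) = (d - 4)*(d + 2)*(d^3 - 4*d^2 - 5*d) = (d - 4)*(d + 1)*(d + 2)*(d^2 - 5*d) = (d - 5)*(d - 4)*(d + 1)*(d + 2)*(d)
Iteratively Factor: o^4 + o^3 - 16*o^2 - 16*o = (o + 4)*(o^3 - 3*o^2 - 4*o) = (o + 1)*(o + 4)*(o^2 - 4*o) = o*(o + 1)*(o + 4)*(o - 4)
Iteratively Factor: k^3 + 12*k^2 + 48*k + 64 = (k + 4)*(k^2 + 8*k + 16) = (k + 4)^2*(k + 4)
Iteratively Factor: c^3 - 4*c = (c + 2)*(c^2 - 2*c) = c*(c + 2)*(c - 2)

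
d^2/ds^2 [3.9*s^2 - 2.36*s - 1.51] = 7.80000000000000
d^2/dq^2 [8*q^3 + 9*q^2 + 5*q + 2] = 48*q + 18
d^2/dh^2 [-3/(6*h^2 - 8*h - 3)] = 12*(-18*h^2 + 24*h + 8*(3*h - 2)^2 + 9)/(-6*h^2 + 8*h + 3)^3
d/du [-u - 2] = -1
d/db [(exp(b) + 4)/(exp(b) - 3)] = -7*exp(b)/(exp(b) - 3)^2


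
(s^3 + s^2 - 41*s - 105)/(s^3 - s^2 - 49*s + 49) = (s^2 + 8*s + 15)/(s^2 + 6*s - 7)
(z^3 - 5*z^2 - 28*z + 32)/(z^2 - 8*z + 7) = (z^2 - 4*z - 32)/(z - 7)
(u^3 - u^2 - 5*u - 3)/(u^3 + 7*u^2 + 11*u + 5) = (u - 3)/(u + 5)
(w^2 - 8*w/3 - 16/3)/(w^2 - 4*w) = (w + 4/3)/w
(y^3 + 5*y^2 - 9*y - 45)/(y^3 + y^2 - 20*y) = (y^2 - 9)/(y*(y - 4))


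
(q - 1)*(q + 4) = q^2 + 3*q - 4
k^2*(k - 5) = k^3 - 5*k^2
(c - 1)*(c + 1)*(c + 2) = c^3 + 2*c^2 - c - 2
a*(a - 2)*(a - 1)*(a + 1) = a^4 - 2*a^3 - a^2 + 2*a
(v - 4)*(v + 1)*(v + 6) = v^3 + 3*v^2 - 22*v - 24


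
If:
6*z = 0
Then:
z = 0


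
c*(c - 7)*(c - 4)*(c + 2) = c^4 - 9*c^3 + 6*c^2 + 56*c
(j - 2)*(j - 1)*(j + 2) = j^3 - j^2 - 4*j + 4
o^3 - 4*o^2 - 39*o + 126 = (o - 7)*(o - 3)*(o + 6)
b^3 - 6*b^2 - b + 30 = (b - 5)*(b - 3)*(b + 2)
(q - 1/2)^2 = q^2 - q + 1/4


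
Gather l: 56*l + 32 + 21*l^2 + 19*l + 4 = 21*l^2 + 75*l + 36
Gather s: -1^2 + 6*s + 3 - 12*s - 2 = -6*s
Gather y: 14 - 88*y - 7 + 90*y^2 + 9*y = 90*y^2 - 79*y + 7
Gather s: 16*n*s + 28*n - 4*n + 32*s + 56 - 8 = 24*n + s*(16*n + 32) + 48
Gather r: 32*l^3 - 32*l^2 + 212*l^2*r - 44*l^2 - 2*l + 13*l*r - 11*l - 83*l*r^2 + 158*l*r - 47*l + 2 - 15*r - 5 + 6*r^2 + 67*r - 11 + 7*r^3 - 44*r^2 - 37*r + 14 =32*l^3 - 76*l^2 - 60*l + 7*r^3 + r^2*(-83*l - 38) + r*(212*l^2 + 171*l + 15)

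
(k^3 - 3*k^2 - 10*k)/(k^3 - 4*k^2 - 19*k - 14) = k*(k - 5)/(k^2 - 6*k - 7)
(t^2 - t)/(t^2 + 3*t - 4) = t/(t + 4)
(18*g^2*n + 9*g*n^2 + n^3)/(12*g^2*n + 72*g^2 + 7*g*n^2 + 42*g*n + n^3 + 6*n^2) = n*(6*g + n)/(4*g*n + 24*g + n^2 + 6*n)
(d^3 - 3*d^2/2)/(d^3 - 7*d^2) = (d - 3/2)/(d - 7)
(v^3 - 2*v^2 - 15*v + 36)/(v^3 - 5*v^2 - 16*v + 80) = (v^2 - 6*v + 9)/(v^2 - 9*v + 20)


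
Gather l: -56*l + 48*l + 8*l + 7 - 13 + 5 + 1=0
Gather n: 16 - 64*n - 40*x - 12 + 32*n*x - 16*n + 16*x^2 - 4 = n*(32*x - 80) + 16*x^2 - 40*x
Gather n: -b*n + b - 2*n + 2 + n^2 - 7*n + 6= b + n^2 + n*(-b - 9) + 8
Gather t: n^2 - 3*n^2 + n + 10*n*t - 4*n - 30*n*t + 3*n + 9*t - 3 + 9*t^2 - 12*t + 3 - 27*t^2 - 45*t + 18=-2*n^2 - 18*t^2 + t*(-20*n - 48) + 18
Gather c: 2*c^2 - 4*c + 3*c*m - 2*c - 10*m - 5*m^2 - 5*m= 2*c^2 + c*(3*m - 6) - 5*m^2 - 15*m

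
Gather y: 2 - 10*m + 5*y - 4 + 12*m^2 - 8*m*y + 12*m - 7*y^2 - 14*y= 12*m^2 + 2*m - 7*y^2 + y*(-8*m - 9) - 2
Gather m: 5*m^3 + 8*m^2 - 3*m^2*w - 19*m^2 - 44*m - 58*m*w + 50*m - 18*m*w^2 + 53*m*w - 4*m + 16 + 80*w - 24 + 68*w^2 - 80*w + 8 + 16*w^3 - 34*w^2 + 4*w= 5*m^3 + m^2*(-3*w - 11) + m*(-18*w^2 - 5*w + 2) + 16*w^3 + 34*w^2 + 4*w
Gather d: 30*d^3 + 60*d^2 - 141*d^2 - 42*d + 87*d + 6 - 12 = 30*d^3 - 81*d^2 + 45*d - 6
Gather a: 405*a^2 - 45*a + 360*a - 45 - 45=405*a^2 + 315*a - 90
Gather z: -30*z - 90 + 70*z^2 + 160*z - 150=70*z^2 + 130*z - 240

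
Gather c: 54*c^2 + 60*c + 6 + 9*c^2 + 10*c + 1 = 63*c^2 + 70*c + 7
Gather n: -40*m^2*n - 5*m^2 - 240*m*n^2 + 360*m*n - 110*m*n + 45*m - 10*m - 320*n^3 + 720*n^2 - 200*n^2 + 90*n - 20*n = -5*m^2 + 35*m - 320*n^3 + n^2*(520 - 240*m) + n*(-40*m^2 + 250*m + 70)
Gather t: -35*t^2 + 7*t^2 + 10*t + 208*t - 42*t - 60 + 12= -28*t^2 + 176*t - 48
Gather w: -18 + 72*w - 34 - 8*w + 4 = 64*w - 48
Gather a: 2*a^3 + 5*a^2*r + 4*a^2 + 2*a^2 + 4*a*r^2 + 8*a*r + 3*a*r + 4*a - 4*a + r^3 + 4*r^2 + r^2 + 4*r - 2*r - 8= 2*a^3 + a^2*(5*r + 6) + a*(4*r^2 + 11*r) + r^3 + 5*r^2 + 2*r - 8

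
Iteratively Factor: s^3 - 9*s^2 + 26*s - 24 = (s - 3)*(s^2 - 6*s + 8) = (s - 4)*(s - 3)*(s - 2)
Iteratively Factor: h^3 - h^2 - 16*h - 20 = (h + 2)*(h^2 - 3*h - 10) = (h + 2)^2*(h - 5)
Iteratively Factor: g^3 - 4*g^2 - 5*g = (g + 1)*(g^2 - 5*g) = (g - 5)*(g + 1)*(g)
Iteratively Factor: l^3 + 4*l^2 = (l + 4)*(l^2) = l*(l + 4)*(l)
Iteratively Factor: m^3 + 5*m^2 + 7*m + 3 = (m + 1)*(m^2 + 4*m + 3) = (m + 1)^2*(m + 3)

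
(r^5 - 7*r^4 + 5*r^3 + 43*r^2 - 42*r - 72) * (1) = r^5 - 7*r^4 + 5*r^3 + 43*r^2 - 42*r - 72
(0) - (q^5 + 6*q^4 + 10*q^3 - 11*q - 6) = -q^5 - 6*q^4 - 10*q^3 + 11*q + 6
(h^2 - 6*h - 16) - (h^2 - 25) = 9 - 6*h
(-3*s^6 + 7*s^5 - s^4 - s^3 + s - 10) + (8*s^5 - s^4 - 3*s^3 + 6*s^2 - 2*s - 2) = -3*s^6 + 15*s^5 - 2*s^4 - 4*s^3 + 6*s^2 - s - 12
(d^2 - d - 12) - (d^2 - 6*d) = 5*d - 12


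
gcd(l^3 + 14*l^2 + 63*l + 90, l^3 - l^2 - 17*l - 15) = l + 3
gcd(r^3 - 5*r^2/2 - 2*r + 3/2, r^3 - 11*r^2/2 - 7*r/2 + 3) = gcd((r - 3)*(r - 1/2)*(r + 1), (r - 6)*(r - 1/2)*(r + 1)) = r^2 + r/2 - 1/2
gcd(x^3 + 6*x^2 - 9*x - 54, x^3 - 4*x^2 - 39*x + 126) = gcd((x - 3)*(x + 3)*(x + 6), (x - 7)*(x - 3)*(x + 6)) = x^2 + 3*x - 18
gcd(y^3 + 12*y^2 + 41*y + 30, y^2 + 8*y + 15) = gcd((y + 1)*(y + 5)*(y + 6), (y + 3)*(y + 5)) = y + 5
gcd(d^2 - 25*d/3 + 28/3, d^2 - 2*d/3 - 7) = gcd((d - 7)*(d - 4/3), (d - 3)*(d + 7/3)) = 1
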